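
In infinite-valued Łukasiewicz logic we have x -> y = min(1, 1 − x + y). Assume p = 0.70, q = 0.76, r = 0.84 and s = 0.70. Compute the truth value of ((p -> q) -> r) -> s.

0.86

p -> q = min(1, 1 − 0.70 + 0.76) = min(1, 1.06) = 1.00
(p -> q) -> r = min(1, 1 − 1.00 + 0.84) = min(1, 0.84) = 0.84
((p -> q) -> r) -> s = min(1, 1 − 0.84 + 0.70) = min(1, 0.86) = 0.86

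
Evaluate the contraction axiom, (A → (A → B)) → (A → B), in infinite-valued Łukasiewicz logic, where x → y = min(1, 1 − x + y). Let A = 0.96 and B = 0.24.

A → B = min(1, 1 − 0.96 + 0.24) = min(1, 0.28) = 0.28
A → (A → B) = min(1, 1 − 0.96 + 0.28) = min(1, 0.32) = 0.32
(A → (A → B)) → (A → B) = min(1, 1 − 0.32 + 0.28) = min(1, 0.96) = 0.96
(The value 0.96 < 1 shows this instance is not satisfied; fails in Ł∞ (the t-norm is not idempotent).)

0.96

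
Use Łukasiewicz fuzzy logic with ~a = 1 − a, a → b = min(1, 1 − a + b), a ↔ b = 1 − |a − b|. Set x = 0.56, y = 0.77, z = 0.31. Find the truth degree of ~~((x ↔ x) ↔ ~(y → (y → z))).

0.23

x ↔ x = 1 − |0.56 − 0.56| = 1 − 0.00 = 1.00
y → z = min(1, 1 − 0.77 + 0.31) = min(1, 0.54) = 0.54
y → (y → z) = min(1, 1 − 0.77 + 0.54) = min(1, 0.77) = 0.77
~(y → (y → z)) = 1 − 0.77 = 0.23
(x ↔ x) ↔ ~(y → (y → z)) = 1 − |1.00 − 0.23| = 1 − 0.77 = 0.23
~((x ↔ x) ↔ ~(y → (y → z))) = 1 − 0.23 = 0.77
~~((x ↔ x) ↔ ~(y → (y → z))) = 1 − 0.77 = 0.23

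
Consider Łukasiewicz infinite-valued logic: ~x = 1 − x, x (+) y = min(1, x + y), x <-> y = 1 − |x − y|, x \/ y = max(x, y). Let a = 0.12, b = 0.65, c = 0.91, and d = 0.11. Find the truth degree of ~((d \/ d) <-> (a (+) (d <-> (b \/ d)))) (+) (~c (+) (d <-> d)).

1.00

d \/ d = max(0.11, 0.11) = 0.11
b \/ d = max(0.65, 0.11) = 0.65
d <-> (b \/ d) = 1 − |0.11 − 0.65| = 1 − 0.54 = 0.46
a (+) (d <-> (b \/ d)) = min(1, 0.12 + 0.46) = min(1, 0.58) = 0.58
(d \/ d) <-> (a (+) (d <-> (b \/ d))) = 1 − |0.11 − 0.58| = 1 − 0.47 = 0.53
~((d \/ d) <-> (a (+) (d <-> (b \/ d)))) = 1 − 0.53 = 0.47
~c = 1 − 0.91 = 0.09
d <-> d = 1 − |0.11 − 0.11| = 1 − 0.00 = 1.00
~c (+) (d <-> d) = min(1, 0.09 + 1.00) = min(1, 1.09) = 1.00
~((d \/ d) <-> (a (+) (d <-> (b \/ d)))) (+) (~c (+) (d <-> d)) = min(1, 0.47 + 1.00) = min(1, 1.47) = 1.00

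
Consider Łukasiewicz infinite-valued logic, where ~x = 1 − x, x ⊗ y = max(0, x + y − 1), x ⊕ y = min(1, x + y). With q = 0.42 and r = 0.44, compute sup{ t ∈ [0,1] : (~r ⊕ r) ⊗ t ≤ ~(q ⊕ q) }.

~r = 1 − 0.44 = 0.56
~r ⊕ r = min(1, 0.56 + 0.44) = min(1, 1.00) = 1.00
So the left factor is ~r ⊕ r = 1.00.
q ⊕ q = min(1, 0.42 + 0.42) = min(1, 0.84) = 0.84
~(q ⊕ q) = 1 − 0.84 = 0.16
So the right-hand bound is ~(q ⊕ q) = 0.16.
The residuum of the Łukasiewicz t-norm gives the supremum: min(1, 1 − 1.00 + 0.16).
1 − 1.00 + 0.16 = 0.16, so t = min(1, 0.16) = 0.16.
Check: 1.00 ⊗ 0.16 = max(0, 0.16) = 0.16 ≤ 0.16.

0.16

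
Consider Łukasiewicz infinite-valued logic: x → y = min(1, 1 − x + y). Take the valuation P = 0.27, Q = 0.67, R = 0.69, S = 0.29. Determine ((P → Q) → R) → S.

0.60

P → Q = min(1, 1 − 0.27 + 0.67) = min(1, 1.40) = 1.00
(P → Q) → R = min(1, 1 − 1.00 + 0.69) = min(1, 0.69) = 0.69
((P → Q) → R) → S = min(1, 1 − 0.69 + 0.29) = min(1, 0.60) = 0.60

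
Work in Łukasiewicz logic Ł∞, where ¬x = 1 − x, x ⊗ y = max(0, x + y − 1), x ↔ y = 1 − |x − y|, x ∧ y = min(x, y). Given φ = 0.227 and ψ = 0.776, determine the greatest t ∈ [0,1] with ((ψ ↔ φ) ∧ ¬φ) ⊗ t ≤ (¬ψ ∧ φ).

0.773

ψ ↔ φ = 1 − |0.776 − 0.227| = 1 − 0.549 = 0.451
¬φ = 1 − 0.227 = 0.773
(ψ ↔ φ) ∧ ¬φ = min(0.451, 0.773) = 0.451
So the left factor is (ψ ↔ φ) ∧ ¬φ = 0.451.
¬ψ = 1 − 0.776 = 0.224
¬ψ ∧ φ = min(0.224, 0.227) = 0.224
So the right-hand bound is ¬ψ ∧ φ = 0.224.
The residuum of the Łukasiewicz t-norm gives the supremum: min(1, 1 − 0.451 + 0.224).
1 − 0.451 + 0.224 = 0.773, so t = min(1, 0.773) = 0.773.
Check: 0.451 ⊗ 0.773 = max(0, 0.224) = 0.224 ≤ 0.224.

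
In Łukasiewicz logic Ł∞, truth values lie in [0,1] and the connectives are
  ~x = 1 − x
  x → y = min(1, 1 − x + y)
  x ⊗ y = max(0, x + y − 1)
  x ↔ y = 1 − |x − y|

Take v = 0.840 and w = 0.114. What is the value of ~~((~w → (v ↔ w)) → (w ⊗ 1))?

~w = 1 − 0.114 = 0.886
v ↔ w = 1 − |0.840 − 0.114| = 1 − 0.726 = 0.274
~w → (v ↔ w) = min(1, 1 − 0.886 + 0.274) = min(1, 0.388) = 0.388
w ⊗ 1 = max(0, 0.114 + 1.000 − 1) = max(0, 0.114) = 0.114
(~w → (v ↔ w)) → (w ⊗ 1) = min(1, 1 − 0.388 + 0.114) = min(1, 0.726) = 0.726
~((~w → (v ↔ w)) → (w ⊗ 1)) = 1 − 0.726 = 0.274
~~((~w → (v ↔ w)) → (w ⊗ 1)) = 1 − 0.274 = 0.726

0.726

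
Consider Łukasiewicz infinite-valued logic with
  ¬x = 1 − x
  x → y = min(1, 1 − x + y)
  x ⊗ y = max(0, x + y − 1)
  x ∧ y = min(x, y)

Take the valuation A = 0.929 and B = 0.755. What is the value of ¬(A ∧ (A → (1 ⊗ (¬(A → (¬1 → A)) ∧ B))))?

¬1 = 1 − 1.000 = 0.000
¬1 → A = min(1, 1 − 0.000 + 0.929) = min(1, 1.929) = 1.000
A → (¬1 → A) = min(1, 1 − 0.929 + 1.000) = min(1, 1.071) = 1.000
¬(A → (¬1 → A)) = 1 − 1.000 = 0.000
¬(A → (¬1 → A)) ∧ B = min(0.000, 0.755) = 0.000
1 ⊗ (¬(A → (¬1 → A)) ∧ B) = max(0, 1.000 + 0.000 − 1) = max(0, 0.000) = 0.000
A → (1 ⊗ (¬(A → (¬1 → A)) ∧ B)) = min(1, 1 − 0.929 + 0.000) = min(1, 0.071) = 0.071
A ∧ (A → (1 ⊗ (¬(A → (¬1 → A)) ∧ B))) = min(0.929, 0.071) = 0.071
¬(A ∧ (A → (1 ⊗ (¬(A → (¬1 → A)) ∧ B)))) = 1 − 0.071 = 0.929

0.929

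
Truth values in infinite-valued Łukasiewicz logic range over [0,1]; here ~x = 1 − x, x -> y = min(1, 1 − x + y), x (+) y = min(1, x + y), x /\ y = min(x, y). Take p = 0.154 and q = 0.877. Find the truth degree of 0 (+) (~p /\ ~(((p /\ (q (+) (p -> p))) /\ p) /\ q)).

0.846

~p = 1 − 0.154 = 0.846
p -> p = min(1, 1 − 0.154 + 0.154) = min(1, 1.000) = 1.000
q (+) (p -> p) = min(1, 0.877 + 1.000) = min(1, 1.877) = 1.000
p /\ (q (+) (p -> p)) = min(0.154, 1.000) = 0.154
(p /\ (q (+) (p -> p))) /\ p = min(0.154, 0.154) = 0.154
((p /\ (q (+) (p -> p))) /\ p) /\ q = min(0.154, 0.877) = 0.154
~(((p /\ (q (+) (p -> p))) /\ p) /\ q) = 1 − 0.154 = 0.846
~p /\ ~(((p /\ (q (+) (p -> p))) /\ p) /\ q) = min(0.846, 0.846) = 0.846
0 (+) (~p /\ ~(((p /\ (q (+) (p -> p))) /\ p) /\ q)) = min(1, 0.000 + 0.846) = min(1, 0.846) = 0.846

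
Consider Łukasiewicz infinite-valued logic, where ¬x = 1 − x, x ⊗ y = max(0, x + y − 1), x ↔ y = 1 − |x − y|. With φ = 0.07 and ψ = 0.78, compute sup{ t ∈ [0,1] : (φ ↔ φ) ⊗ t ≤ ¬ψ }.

φ ↔ φ = 1 − |0.07 − 0.07| = 1 − 0.00 = 1.00
So the left factor is φ ↔ φ = 1.00.
¬ψ = 1 − 0.78 = 0.22
So the right-hand bound is ¬ψ = 0.22.
The residuum of the Łukasiewicz t-norm gives the supremum: min(1, 1 − 1.00 + 0.22).
1 − 1.00 + 0.22 = 0.22, so t = min(1, 0.22) = 0.22.
Check: 1.00 ⊗ 0.22 = max(0, 0.22) = 0.22 ≤ 0.22.

0.22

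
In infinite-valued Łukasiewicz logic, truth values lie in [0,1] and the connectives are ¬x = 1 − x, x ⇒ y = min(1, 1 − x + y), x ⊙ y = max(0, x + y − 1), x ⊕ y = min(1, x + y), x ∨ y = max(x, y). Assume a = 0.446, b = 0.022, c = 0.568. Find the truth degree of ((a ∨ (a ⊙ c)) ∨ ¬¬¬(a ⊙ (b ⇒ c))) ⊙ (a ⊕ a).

a ⊙ c = max(0, 0.446 + 0.568 − 1) = max(0, 0.014) = 0.014
a ∨ (a ⊙ c) = max(0.446, 0.014) = 0.446
b ⇒ c = min(1, 1 − 0.022 + 0.568) = min(1, 1.546) = 1.000
a ⊙ (b ⇒ c) = max(0, 0.446 + 1.000 − 1) = max(0, 0.446) = 0.446
¬(a ⊙ (b ⇒ c)) = 1 − 0.446 = 0.554
¬¬(a ⊙ (b ⇒ c)) = 1 − 0.554 = 0.446
¬¬¬(a ⊙ (b ⇒ c)) = 1 − 0.446 = 0.554
(a ∨ (a ⊙ c)) ∨ ¬¬¬(a ⊙ (b ⇒ c)) = max(0.446, 0.554) = 0.554
a ⊕ a = min(1, 0.446 + 0.446) = min(1, 0.892) = 0.892
((a ∨ (a ⊙ c)) ∨ ¬¬¬(a ⊙ (b ⇒ c))) ⊙ (a ⊕ a) = max(0, 0.554 + 0.892 − 1) = max(0, 0.446) = 0.446

0.446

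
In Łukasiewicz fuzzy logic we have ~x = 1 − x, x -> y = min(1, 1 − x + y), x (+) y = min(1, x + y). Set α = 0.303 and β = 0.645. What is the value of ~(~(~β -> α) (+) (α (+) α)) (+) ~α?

~β = 1 − 0.645 = 0.355
~β -> α = min(1, 1 − 0.355 + 0.303) = min(1, 0.948) = 0.948
~(~β -> α) = 1 − 0.948 = 0.052
α (+) α = min(1, 0.303 + 0.303) = min(1, 0.606) = 0.606
~(~β -> α) (+) (α (+) α) = min(1, 0.052 + 0.606) = min(1, 0.658) = 0.658
~(~(~β -> α) (+) (α (+) α)) = 1 − 0.658 = 0.342
~α = 1 − 0.303 = 0.697
~(~(~β -> α) (+) (α (+) α)) (+) ~α = min(1, 0.342 + 0.697) = min(1, 1.039) = 1.000

1.000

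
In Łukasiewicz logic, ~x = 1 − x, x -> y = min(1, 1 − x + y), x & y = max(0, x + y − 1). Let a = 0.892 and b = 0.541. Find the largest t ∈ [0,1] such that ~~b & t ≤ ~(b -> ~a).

0.892

~b = 1 − 0.541 = 0.459
~~b = 1 − 0.459 = 0.541
So the left factor is ~~b = 0.541.
~a = 1 − 0.892 = 0.108
b -> ~a = min(1, 1 − 0.541 + 0.108) = min(1, 0.567) = 0.567
~(b -> ~a) = 1 − 0.567 = 0.433
So the right-hand bound is ~(b -> ~a) = 0.433.
The residuum of the Łukasiewicz t-norm gives the supremum: min(1, 1 − 0.541 + 0.433).
1 − 0.541 + 0.433 = 0.892, so t = min(1, 0.892) = 0.892.
Check: 0.541 & 0.892 = max(0, 0.433) = 0.433 ≤ 0.433.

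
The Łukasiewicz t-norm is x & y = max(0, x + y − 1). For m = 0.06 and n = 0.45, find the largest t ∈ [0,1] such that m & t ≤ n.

1.00

The residuum of the Łukasiewicz t-norm gives the supremum: min(1, 1 − 0.06 + 0.45).
1 − 0.06 + 0.45 = 1.39, so t = min(1, 1.39) = 1.00.
Check: 0.06 & 1.00 = max(0, 0.06) = 0.06 ≤ 0.45.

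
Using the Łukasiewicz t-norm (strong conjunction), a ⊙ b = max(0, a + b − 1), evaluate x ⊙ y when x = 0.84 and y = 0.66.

0.50

x ⊙ y = max(0, 0.84 + 0.66 − 1) = max(0, 0.50) = 0.50
For comparison, the Gödel (minimum) t-norm min(a, b) would give 0.66.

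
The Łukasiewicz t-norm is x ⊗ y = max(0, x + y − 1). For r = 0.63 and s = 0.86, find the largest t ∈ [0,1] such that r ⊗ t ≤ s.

The residuum of the Łukasiewicz t-norm gives the supremum: min(1, 1 − 0.63 + 0.86).
1 − 0.63 + 0.86 = 1.23, so t = min(1, 1.23) = 1.00.
Check: 0.63 ⊗ 1.00 = max(0, 0.63) = 0.63 ≤ 0.86.

1.00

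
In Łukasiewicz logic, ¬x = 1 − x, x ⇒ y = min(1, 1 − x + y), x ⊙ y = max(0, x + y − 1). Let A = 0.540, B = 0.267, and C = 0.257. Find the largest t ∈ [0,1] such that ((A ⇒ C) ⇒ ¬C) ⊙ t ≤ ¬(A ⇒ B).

0.273

A ⇒ C = min(1, 1 − 0.540 + 0.257) = min(1, 0.717) = 0.717
¬C = 1 − 0.257 = 0.743
(A ⇒ C) ⇒ ¬C = min(1, 1 − 0.717 + 0.743) = min(1, 1.026) = 1.000
So the left factor is (A ⇒ C) ⇒ ¬C = 1.000.
A ⇒ B = min(1, 1 − 0.540 + 0.267) = min(1, 0.727) = 0.727
¬(A ⇒ B) = 1 − 0.727 = 0.273
So the right-hand bound is ¬(A ⇒ B) = 0.273.
The residuum of the Łukasiewicz t-norm gives the supremum: min(1, 1 − 1.000 + 0.273).
1 − 1.000 + 0.273 = 0.273, so t = min(1, 0.273) = 0.273.
Check: 1.000 ⊙ 0.273 = max(0, 0.273) = 0.273 ≤ 0.273.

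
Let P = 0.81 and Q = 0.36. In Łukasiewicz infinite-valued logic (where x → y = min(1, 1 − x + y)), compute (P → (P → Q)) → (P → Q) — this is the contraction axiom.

0.81

P → Q = min(1, 1 − 0.81 + 0.36) = min(1, 0.55) = 0.55
P → (P → Q) = min(1, 1 − 0.81 + 0.55) = min(1, 0.74) = 0.74
(P → (P → Q)) → (P → Q) = min(1, 1 − 0.74 + 0.55) = min(1, 0.81) = 0.81
(The value 0.81 < 1 shows this instance is not satisfied; fails in Ł∞ (the t-norm is not idempotent).)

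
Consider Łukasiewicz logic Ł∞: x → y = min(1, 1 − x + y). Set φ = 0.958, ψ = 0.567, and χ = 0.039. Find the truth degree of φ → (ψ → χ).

0.514

ψ → χ = min(1, 1 − 0.567 + 0.039) = min(1, 0.472) = 0.472
φ → (ψ → χ) = min(1, 1 − 0.958 + 0.472) = min(1, 0.514) = 0.514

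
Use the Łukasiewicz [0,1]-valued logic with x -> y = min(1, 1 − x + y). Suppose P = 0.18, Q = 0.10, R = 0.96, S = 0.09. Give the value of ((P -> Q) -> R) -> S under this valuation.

0.09

P -> Q = min(1, 1 − 0.18 + 0.10) = min(1, 0.92) = 0.92
(P -> Q) -> R = min(1, 1 − 0.92 + 0.96) = min(1, 1.04) = 1.00
((P -> Q) -> R) -> S = min(1, 1 − 1.00 + 0.09) = min(1, 0.09) = 0.09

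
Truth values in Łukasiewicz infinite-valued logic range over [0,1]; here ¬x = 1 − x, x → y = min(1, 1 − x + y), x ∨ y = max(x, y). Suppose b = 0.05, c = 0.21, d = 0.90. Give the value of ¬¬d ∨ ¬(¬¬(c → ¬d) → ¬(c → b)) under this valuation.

0.90

¬d = 1 − 0.90 = 0.10
¬¬d = 1 − 0.10 = 0.90
c → ¬d = min(1, 1 − 0.21 + 0.10) = min(1, 0.89) = 0.89
¬(c → ¬d) = 1 − 0.89 = 0.11
¬¬(c → ¬d) = 1 − 0.11 = 0.89
c → b = min(1, 1 − 0.21 + 0.05) = min(1, 0.84) = 0.84
¬(c → b) = 1 − 0.84 = 0.16
¬¬(c → ¬d) → ¬(c → b) = min(1, 1 − 0.89 + 0.16) = min(1, 0.27) = 0.27
¬(¬¬(c → ¬d) → ¬(c → b)) = 1 − 0.27 = 0.73
¬¬d ∨ ¬(¬¬(c → ¬d) → ¬(c → b)) = max(0.90, 0.73) = 0.90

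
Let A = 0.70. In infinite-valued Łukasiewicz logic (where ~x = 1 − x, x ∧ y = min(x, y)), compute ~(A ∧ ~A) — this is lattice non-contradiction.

~A = 1 − 0.70 = 0.30
A ∧ ~A = min(0.70, 0.30) = 0.30
~(A ∧ ~A) = 1 − 0.30 = 0.70
(The value 0.70 < 1 shows this instance is not satisfied; not a Ł∞-tautology — its value is 1 − min(a, 1−a).)

0.70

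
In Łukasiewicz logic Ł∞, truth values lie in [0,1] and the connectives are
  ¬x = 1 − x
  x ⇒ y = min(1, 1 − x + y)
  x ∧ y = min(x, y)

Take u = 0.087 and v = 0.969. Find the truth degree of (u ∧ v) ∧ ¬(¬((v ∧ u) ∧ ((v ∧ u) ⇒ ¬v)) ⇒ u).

u ∧ v = min(0.087, 0.969) = 0.087
v ∧ u = min(0.969, 0.087) = 0.087
¬v = 1 − 0.969 = 0.031
(v ∧ u) ⇒ ¬v = min(1, 1 − 0.087 + 0.031) = min(1, 0.944) = 0.944
(v ∧ u) ∧ ((v ∧ u) ⇒ ¬v) = min(0.087, 0.944) = 0.087
¬((v ∧ u) ∧ ((v ∧ u) ⇒ ¬v)) = 1 − 0.087 = 0.913
¬((v ∧ u) ∧ ((v ∧ u) ⇒ ¬v)) ⇒ u = min(1, 1 − 0.913 + 0.087) = min(1, 0.174) = 0.174
¬(¬((v ∧ u) ∧ ((v ∧ u) ⇒ ¬v)) ⇒ u) = 1 − 0.174 = 0.826
(u ∧ v) ∧ ¬(¬((v ∧ u) ∧ ((v ∧ u) ⇒ ¬v)) ⇒ u) = min(0.087, 0.826) = 0.087

0.087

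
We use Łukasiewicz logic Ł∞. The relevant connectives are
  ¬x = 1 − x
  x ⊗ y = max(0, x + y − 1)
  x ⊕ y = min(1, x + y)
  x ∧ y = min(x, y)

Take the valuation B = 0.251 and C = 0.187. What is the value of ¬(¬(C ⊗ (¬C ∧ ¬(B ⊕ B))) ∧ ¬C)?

0.187

¬C = 1 − 0.187 = 0.813
B ⊕ B = min(1, 0.251 + 0.251) = min(1, 0.502) = 0.502
¬(B ⊕ B) = 1 − 0.502 = 0.498
¬C ∧ ¬(B ⊕ B) = min(0.813, 0.498) = 0.498
C ⊗ (¬C ∧ ¬(B ⊕ B)) = max(0, 0.187 + 0.498 − 1) = max(0, -0.315) = 0.000
¬(C ⊗ (¬C ∧ ¬(B ⊕ B))) = 1 − 0.000 = 1.000
¬(C ⊗ (¬C ∧ ¬(B ⊕ B))) ∧ ¬C = min(1.000, 0.813) = 0.813
¬(¬(C ⊗ (¬C ∧ ¬(B ⊕ B))) ∧ ¬C) = 1 − 0.813 = 0.187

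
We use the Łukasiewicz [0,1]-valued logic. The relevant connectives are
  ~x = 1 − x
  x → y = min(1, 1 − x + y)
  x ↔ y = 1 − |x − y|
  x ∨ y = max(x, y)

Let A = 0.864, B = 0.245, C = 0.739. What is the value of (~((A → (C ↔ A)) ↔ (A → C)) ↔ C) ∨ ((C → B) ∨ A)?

C ↔ A = 1 − |0.739 − 0.864| = 1 − 0.125 = 0.875
A → (C ↔ A) = min(1, 1 − 0.864 + 0.875) = min(1, 1.011) = 1.000
A → C = min(1, 1 − 0.864 + 0.739) = min(1, 0.875) = 0.875
(A → (C ↔ A)) ↔ (A → C) = 1 − |1.000 − 0.875| = 1 − 0.125 = 0.875
~((A → (C ↔ A)) ↔ (A → C)) = 1 − 0.875 = 0.125
~((A → (C ↔ A)) ↔ (A → C)) ↔ C = 1 − |0.125 − 0.739| = 1 − 0.614 = 0.386
C → B = min(1, 1 − 0.739 + 0.245) = min(1, 0.506) = 0.506
(C → B) ∨ A = max(0.506, 0.864) = 0.864
(~((A → (C ↔ A)) ↔ (A → C)) ↔ C) ∨ ((C → B) ∨ A) = max(0.386, 0.864) = 0.864

0.864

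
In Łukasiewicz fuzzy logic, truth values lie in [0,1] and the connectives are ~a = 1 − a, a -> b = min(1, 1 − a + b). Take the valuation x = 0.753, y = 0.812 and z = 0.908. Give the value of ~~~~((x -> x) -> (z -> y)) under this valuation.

x -> x = min(1, 1 − 0.753 + 0.753) = min(1, 1.000) = 1.000
z -> y = min(1, 1 − 0.908 + 0.812) = min(1, 0.904) = 0.904
(x -> x) -> (z -> y) = min(1, 1 − 1.000 + 0.904) = min(1, 0.904) = 0.904
~((x -> x) -> (z -> y)) = 1 − 0.904 = 0.096
~~((x -> x) -> (z -> y)) = 1 − 0.096 = 0.904
~~~((x -> x) -> (z -> y)) = 1 − 0.904 = 0.096
~~~~((x -> x) -> (z -> y)) = 1 − 0.096 = 0.904

0.904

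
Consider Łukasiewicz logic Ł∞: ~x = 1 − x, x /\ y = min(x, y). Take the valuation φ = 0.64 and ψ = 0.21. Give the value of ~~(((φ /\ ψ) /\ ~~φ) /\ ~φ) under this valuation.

0.21

φ /\ ψ = min(0.64, 0.21) = 0.21
~φ = 1 − 0.64 = 0.36
~~φ = 1 − 0.36 = 0.64
(φ /\ ψ) /\ ~~φ = min(0.21, 0.64) = 0.21
((φ /\ ψ) /\ ~~φ) /\ ~φ = min(0.21, 0.36) = 0.21
~(((φ /\ ψ) /\ ~~φ) /\ ~φ) = 1 − 0.21 = 0.79
~~(((φ /\ ψ) /\ ~~φ) /\ ~φ) = 1 − 0.79 = 0.21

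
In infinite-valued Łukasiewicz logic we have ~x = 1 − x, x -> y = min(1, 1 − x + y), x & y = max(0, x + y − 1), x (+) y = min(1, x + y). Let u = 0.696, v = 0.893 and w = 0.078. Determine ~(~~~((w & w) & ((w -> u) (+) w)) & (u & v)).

0.411

w & w = max(0, 0.078 + 0.078 − 1) = max(0, -0.844) = 0.000
w -> u = min(1, 1 − 0.078 + 0.696) = min(1, 1.618) = 1.000
(w -> u) (+) w = min(1, 1.000 + 0.078) = min(1, 1.078) = 1.000
(w & w) & ((w -> u) (+) w) = max(0, 0.000 + 1.000 − 1) = max(0, 0.000) = 0.000
~((w & w) & ((w -> u) (+) w)) = 1 − 0.000 = 1.000
~~((w & w) & ((w -> u) (+) w)) = 1 − 1.000 = 0.000
~~~((w & w) & ((w -> u) (+) w)) = 1 − 0.000 = 1.000
u & v = max(0, 0.696 + 0.893 − 1) = max(0, 0.589) = 0.589
~~~((w & w) & ((w -> u) (+) w)) & (u & v) = max(0, 1.000 + 0.589 − 1) = max(0, 0.589) = 0.589
~(~~~((w & w) & ((w -> u) (+) w)) & (u & v)) = 1 − 0.589 = 0.411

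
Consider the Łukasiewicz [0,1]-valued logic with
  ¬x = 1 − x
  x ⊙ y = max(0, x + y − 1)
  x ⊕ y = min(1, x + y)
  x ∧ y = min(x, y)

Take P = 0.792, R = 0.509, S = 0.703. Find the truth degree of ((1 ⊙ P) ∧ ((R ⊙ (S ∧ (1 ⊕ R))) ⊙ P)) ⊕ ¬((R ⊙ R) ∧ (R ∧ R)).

0.986

1 ⊙ P = max(0, 1.000 + 0.792 − 1) = max(0, 0.792) = 0.792
1 ⊕ R = min(1, 1.000 + 0.509) = min(1, 1.509) = 1.000
S ∧ (1 ⊕ R) = min(0.703, 1.000) = 0.703
R ⊙ (S ∧ (1 ⊕ R)) = max(0, 0.509 + 0.703 − 1) = max(0, 0.212) = 0.212
(R ⊙ (S ∧ (1 ⊕ R))) ⊙ P = max(0, 0.212 + 0.792 − 1) = max(0, 0.004) = 0.004
(1 ⊙ P) ∧ ((R ⊙ (S ∧ (1 ⊕ R))) ⊙ P) = min(0.792, 0.004) = 0.004
R ⊙ R = max(0, 0.509 + 0.509 − 1) = max(0, 0.018) = 0.018
R ∧ R = min(0.509, 0.509) = 0.509
(R ⊙ R) ∧ (R ∧ R) = min(0.018, 0.509) = 0.018
¬((R ⊙ R) ∧ (R ∧ R)) = 1 − 0.018 = 0.982
((1 ⊙ P) ∧ ((R ⊙ (S ∧ (1 ⊕ R))) ⊙ P)) ⊕ ¬((R ⊙ R) ∧ (R ∧ R)) = min(1, 0.004 + 0.982) = min(1, 0.986) = 0.986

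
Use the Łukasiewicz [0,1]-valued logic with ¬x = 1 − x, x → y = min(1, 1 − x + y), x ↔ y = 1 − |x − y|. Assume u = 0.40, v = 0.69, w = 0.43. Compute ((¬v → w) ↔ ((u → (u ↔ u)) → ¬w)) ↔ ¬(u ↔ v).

¬v = 1 − 0.69 = 0.31
¬v → w = min(1, 1 − 0.31 + 0.43) = min(1, 1.12) = 1.00
u ↔ u = 1 − |0.40 − 0.40| = 1 − 0.00 = 1.00
u → (u ↔ u) = min(1, 1 − 0.40 + 1.00) = min(1, 1.60) = 1.00
¬w = 1 − 0.43 = 0.57
(u → (u ↔ u)) → ¬w = min(1, 1 − 1.00 + 0.57) = min(1, 0.57) = 0.57
(¬v → w) ↔ ((u → (u ↔ u)) → ¬w) = 1 − |1.00 − 0.57| = 1 − 0.43 = 0.57
u ↔ v = 1 − |0.40 − 0.69| = 1 − 0.29 = 0.71
¬(u ↔ v) = 1 − 0.71 = 0.29
((¬v → w) ↔ ((u → (u ↔ u)) → ¬w)) ↔ ¬(u ↔ v) = 1 − |0.57 − 0.29| = 1 − 0.28 = 0.72

0.72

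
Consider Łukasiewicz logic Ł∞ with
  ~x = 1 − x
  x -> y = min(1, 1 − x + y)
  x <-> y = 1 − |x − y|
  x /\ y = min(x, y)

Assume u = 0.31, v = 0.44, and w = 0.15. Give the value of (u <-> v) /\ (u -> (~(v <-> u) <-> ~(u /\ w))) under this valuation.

u <-> v = 1 − |0.31 − 0.44| = 1 − 0.13 = 0.87
v <-> u = 1 − |0.44 − 0.31| = 1 − 0.13 = 0.87
~(v <-> u) = 1 − 0.87 = 0.13
u /\ w = min(0.31, 0.15) = 0.15
~(u /\ w) = 1 − 0.15 = 0.85
~(v <-> u) <-> ~(u /\ w) = 1 − |0.13 − 0.85| = 1 − 0.72 = 0.28
u -> (~(v <-> u) <-> ~(u /\ w)) = min(1, 1 − 0.31 + 0.28) = min(1, 0.97) = 0.97
(u <-> v) /\ (u -> (~(v <-> u) <-> ~(u /\ w))) = min(0.87, 0.97) = 0.87

0.87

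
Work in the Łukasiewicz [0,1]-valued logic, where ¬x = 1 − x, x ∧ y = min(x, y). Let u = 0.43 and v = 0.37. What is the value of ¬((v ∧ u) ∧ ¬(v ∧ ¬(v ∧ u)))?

0.63

v ∧ u = min(0.37, 0.43) = 0.37
¬(v ∧ u) = 1 − 0.37 = 0.63
v ∧ ¬(v ∧ u) = min(0.37, 0.63) = 0.37
¬(v ∧ ¬(v ∧ u)) = 1 − 0.37 = 0.63
(v ∧ u) ∧ ¬(v ∧ ¬(v ∧ u)) = min(0.37, 0.63) = 0.37
¬((v ∧ u) ∧ ¬(v ∧ ¬(v ∧ u))) = 1 − 0.37 = 0.63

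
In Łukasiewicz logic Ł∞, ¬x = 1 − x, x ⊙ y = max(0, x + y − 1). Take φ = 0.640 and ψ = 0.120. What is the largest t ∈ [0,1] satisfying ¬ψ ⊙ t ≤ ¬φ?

0.480

¬ψ = 1 − 0.120 = 0.880
So the left factor is ¬ψ = 0.880.
¬φ = 1 − 0.640 = 0.360
So the right-hand bound is ¬φ = 0.360.
The residuum of the Łukasiewicz t-norm gives the supremum: min(1, 1 − 0.880 + 0.360).
1 − 0.880 + 0.360 = 0.480, so t = min(1, 0.480) = 0.480.
Check: 0.880 ⊙ 0.480 = max(0, 0.360) = 0.360 ≤ 0.360.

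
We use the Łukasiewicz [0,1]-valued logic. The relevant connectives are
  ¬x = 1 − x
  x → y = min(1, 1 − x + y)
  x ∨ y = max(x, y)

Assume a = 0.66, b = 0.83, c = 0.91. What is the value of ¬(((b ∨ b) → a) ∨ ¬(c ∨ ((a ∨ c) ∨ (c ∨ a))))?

b ∨ b = max(0.83, 0.83) = 0.83
(b ∨ b) → a = min(1, 1 − 0.83 + 0.66) = min(1, 0.83) = 0.83
a ∨ c = max(0.66, 0.91) = 0.91
c ∨ a = max(0.91, 0.66) = 0.91
(a ∨ c) ∨ (c ∨ a) = max(0.91, 0.91) = 0.91
c ∨ ((a ∨ c) ∨ (c ∨ a)) = max(0.91, 0.91) = 0.91
¬(c ∨ ((a ∨ c) ∨ (c ∨ a))) = 1 − 0.91 = 0.09
((b ∨ b) → a) ∨ ¬(c ∨ ((a ∨ c) ∨ (c ∨ a))) = max(0.83, 0.09) = 0.83
¬(((b ∨ b) → a) ∨ ¬(c ∨ ((a ∨ c) ∨ (c ∨ a)))) = 1 − 0.83 = 0.17

0.17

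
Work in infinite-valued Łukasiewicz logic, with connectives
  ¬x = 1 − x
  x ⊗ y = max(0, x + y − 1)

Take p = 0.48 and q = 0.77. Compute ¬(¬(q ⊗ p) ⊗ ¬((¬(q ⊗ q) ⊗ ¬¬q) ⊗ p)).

q ⊗ p = max(0, 0.77 + 0.48 − 1) = max(0, 0.25) = 0.25
¬(q ⊗ p) = 1 − 0.25 = 0.75
q ⊗ q = max(0, 0.77 + 0.77 − 1) = max(0, 0.54) = 0.54
¬(q ⊗ q) = 1 − 0.54 = 0.46
¬q = 1 − 0.77 = 0.23
¬¬q = 1 − 0.23 = 0.77
¬(q ⊗ q) ⊗ ¬¬q = max(0, 0.46 + 0.77 − 1) = max(0, 0.23) = 0.23
(¬(q ⊗ q) ⊗ ¬¬q) ⊗ p = max(0, 0.23 + 0.48 − 1) = max(0, -0.29) = 0.00
¬((¬(q ⊗ q) ⊗ ¬¬q) ⊗ p) = 1 − 0.00 = 1.00
¬(q ⊗ p) ⊗ ¬((¬(q ⊗ q) ⊗ ¬¬q) ⊗ p) = max(0, 0.75 + 1.00 − 1) = max(0, 0.75) = 0.75
¬(¬(q ⊗ p) ⊗ ¬((¬(q ⊗ q) ⊗ ¬¬q) ⊗ p)) = 1 − 0.75 = 0.25

0.25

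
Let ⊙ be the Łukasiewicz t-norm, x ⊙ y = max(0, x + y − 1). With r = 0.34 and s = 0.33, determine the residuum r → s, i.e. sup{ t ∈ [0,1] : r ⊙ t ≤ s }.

0.99

The residuum of the Łukasiewicz t-norm gives the supremum: min(1, 1 − 0.34 + 0.33).
1 − 0.34 + 0.33 = 0.99, so t = min(1, 0.99) = 0.99.
Check: 0.34 ⊙ 0.99 = max(0, 0.33) = 0.33 ≤ 0.33.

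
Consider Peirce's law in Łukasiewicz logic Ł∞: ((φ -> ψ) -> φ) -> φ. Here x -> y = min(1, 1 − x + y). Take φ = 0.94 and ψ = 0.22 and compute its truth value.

φ -> ψ = min(1, 1 − 0.94 + 0.22) = min(1, 0.28) = 0.28
(φ -> ψ) -> φ = min(1, 1 − 0.28 + 0.94) = min(1, 1.66) = 1.00
((φ -> ψ) -> φ) -> φ = min(1, 1 − 1.00 + 0.94) = min(1, 0.94) = 0.94
(The value 0.94 < 1 shows this instance is not satisfied; not a Ł∞-tautology in general.)

0.94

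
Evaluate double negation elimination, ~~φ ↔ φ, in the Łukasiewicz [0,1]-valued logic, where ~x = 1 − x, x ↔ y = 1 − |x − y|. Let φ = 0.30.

~φ = 1 − 0.30 = 0.70
~~φ = 1 − 0.70 = 0.30
~~φ ↔ φ = 1 − |0.30 − 0.30| = 1 − 0.00 = 1.00
(As expected: always 1 in Ł∞ since negation is involutive.)

1.00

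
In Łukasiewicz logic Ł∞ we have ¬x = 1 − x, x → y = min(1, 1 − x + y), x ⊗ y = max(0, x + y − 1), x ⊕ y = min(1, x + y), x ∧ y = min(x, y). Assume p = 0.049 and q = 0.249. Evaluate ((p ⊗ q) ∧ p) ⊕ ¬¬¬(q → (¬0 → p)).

0.200

p ⊗ q = max(0, 0.049 + 0.249 − 1) = max(0, -0.702) = 0.000
(p ⊗ q) ∧ p = min(0.000, 0.049) = 0.000
¬0 = 1 − 0.000 = 1.000
¬0 → p = min(1, 1 − 1.000 + 0.049) = min(1, 0.049) = 0.049
q → (¬0 → p) = min(1, 1 − 0.249 + 0.049) = min(1, 0.800) = 0.800
¬(q → (¬0 → p)) = 1 − 0.800 = 0.200
¬¬(q → (¬0 → p)) = 1 − 0.200 = 0.800
¬¬¬(q → (¬0 → p)) = 1 − 0.800 = 0.200
((p ⊗ q) ∧ p) ⊕ ¬¬¬(q → (¬0 → p)) = min(1, 0.000 + 0.200) = min(1, 0.200) = 0.200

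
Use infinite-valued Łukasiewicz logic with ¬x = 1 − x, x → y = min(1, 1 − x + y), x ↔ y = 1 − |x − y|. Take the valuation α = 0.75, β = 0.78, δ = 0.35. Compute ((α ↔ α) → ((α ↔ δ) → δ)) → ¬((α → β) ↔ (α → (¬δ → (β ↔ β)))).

0.25

α ↔ α = 1 − |0.75 − 0.75| = 1 − 0.00 = 1.00
α ↔ δ = 1 − |0.75 − 0.35| = 1 − 0.40 = 0.60
(α ↔ δ) → δ = min(1, 1 − 0.60 + 0.35) = min(1, 0.75) = 0.75
(α ↔ α) → ((α ↔ δ) → δ) = min(1, 1 − 1.00 + 0.75) = min(1, 0.75) = 0.75
α → β = min(1, 1 − 0.75 + 0.78) = min(1, 1.03) = 1.00
¬δ = 1 − 0.35 = 0.65
β ↔ β = 1 − |0.78 − 0.78| = 1 − 0.00 = 1.00
¬δ → (β ↔ β) = min(1, 1 − 0.65 + 1.00) = min(1, 1.35) = 1.00
α → (¬δ → (β ↔ β)) = min(1, 1 − 0.75 + 1.00) = min(1, 1.25) = 1.00
(α → β) ↔ (α → (¬δ → (β ↔ β))) = 1 − |1.00 − 1.00| = 1 − 0.00 = 1.00
¬((α → β) ↔ (α → (¬δ → (β ↔ β)))) = 1 − 1.00 = 0.00
((α ↔ α) → ((α ↔ δ) → δ)) → ¬((α → β) ↔ (α → (¬δ → (β ↔ β)))) = min(1, 1 − 0.75 + 0.00) = min(1, 0.25) = 0.25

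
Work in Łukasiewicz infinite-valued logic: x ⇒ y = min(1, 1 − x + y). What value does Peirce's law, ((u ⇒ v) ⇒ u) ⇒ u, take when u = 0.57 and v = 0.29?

0.72

u ⇒ v = min(1, 1 − 0.57 + 0.29) = min(1, 0.72) = 0.72
(u ⇒ v) ⇒ u = min(1, 1 − 0.72 + 0.57) = min(1, 0.85) = 0.85
((u ⇒ v) ⇒ u) ⇒ u = min(1, 1 − 0.85 + 0.57) = min(1, 0.72) = 0.72
(The value 0.72 < 1 shows this instance is not satisfied; not a Ł∞-tautology in general.)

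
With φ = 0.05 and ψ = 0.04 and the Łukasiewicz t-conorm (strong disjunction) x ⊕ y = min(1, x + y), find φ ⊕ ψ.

0.09

φ ⊕ ψ = min(1, 0.05 + 0.04) = min(1, 0.09) = 0.09
For comparison, the Gödel t-conorm max(x, y) would give 0.05.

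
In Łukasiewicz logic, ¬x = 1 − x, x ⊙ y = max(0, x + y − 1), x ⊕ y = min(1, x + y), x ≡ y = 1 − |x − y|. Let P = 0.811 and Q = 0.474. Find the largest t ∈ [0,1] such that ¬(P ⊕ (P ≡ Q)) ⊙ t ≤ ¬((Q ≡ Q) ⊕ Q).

1.000

P ≡ Q = 1 − |0.811 − 0.474| = 1 − 0.337 = 0.663
P ⊕ (P ≡ Q) = min(1, 0.811 + 0.663) = min(1, 1.474) = 1.000
¬(P ⊕ (P ≡ Q)) = 1 − 1.000 = 0.000
So the left factor is ¬(P ⊕ (P ≡ Q)) = 0.000.
Q ≡ Q = 1 − |0.474 − 0.474| = 1 − 0.000 = 1.000
(Q ≡ Q) ⊕ Q = min(1, 1.000 + 0.474) = min(1, 1.474) = 1.000
¬((Q ≡ Q) ⊕ Q) = 1 − 1.000 = 0.000
So the right-hand bound is ¬((Q ≡ Q) ⊕ Q) = 0.000.
The residuum of the Łukasiewicz t-norm gives the supremum: min(1, 1 − 0.000 + 0.000).
1 − 0.000 + 0.000 = 1.000, so t = min(1, 1.000) = 1.000.
Check: 0.000 ⊙ 1.000 = max(0, 0.000) = 0.000 ≤ 0.000.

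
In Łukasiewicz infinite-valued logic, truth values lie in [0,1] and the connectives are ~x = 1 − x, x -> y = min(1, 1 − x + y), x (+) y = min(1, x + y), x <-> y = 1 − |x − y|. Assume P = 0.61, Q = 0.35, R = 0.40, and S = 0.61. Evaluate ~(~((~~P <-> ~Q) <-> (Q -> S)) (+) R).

~P = 1 − 0.61 = 0.39
~~P = 1 − 0.39 = 0.61
~Q = 1 − 0.35 = 0.65
~~P <-> ~Q = 1 − |0.61 − 0.65| = 1 − 0.04 = 0.96
Q -> S = min(1, 1 − 0.35 + 0.61) = min(1, 1.26) = 1.00
(~~P <-> ~Q) <-> (Q -> S) = 1 − |0.96 − 1.00| = 1 − 0.04 = 0.96
~((~~P <-> ~Q) <-> (Q -> S)) = 1 − 0.96 = 0.04
~((~~P <-> ~Q) <-> (Q -> S)) (+) R = min(1, 0.04 + 0.40) = min(1, 0.44) = 0.44
~(~((~~P <-> ~Q) <-> (Q -> S)) (+) R) = 1 − 0.44 = 0.56

0.56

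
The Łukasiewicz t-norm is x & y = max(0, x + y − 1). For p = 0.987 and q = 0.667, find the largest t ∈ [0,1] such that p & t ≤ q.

0.680

The residuum of the Łukasiewicz t-norm gives the supremum: min(1, 1 − 0.987 + 0.667).
1 − 0.987 + 0.667 = 0.680, so t = min(1, 0.680) = 0.680.
Check: 0.987 & 0.680 = max(0, 0.667) = 0.667 ≤ 0.667.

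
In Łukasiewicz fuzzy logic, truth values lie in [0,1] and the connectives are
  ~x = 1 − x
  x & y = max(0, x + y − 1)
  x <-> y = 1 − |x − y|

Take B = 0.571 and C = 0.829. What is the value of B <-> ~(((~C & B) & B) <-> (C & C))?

0.913

~C = 1 − 0.829 = 0.171
~C & B = max(0, 0.171 + 0.571 − 1) = max(0, -0.258) = 0.000
(~C & B) & B = max(0, 0.000 + 0.571 − 1) = max(0, -0.429) = 0.000
C & C = max(0, 0.829 + 0.829 − 1) = max(0, 0.658) = 0.658
((~C & B) & B) <-> (C & C) = 1 − |0.000 − 0.658| = 1 − 0.658 = 0.342
~(((~C & B) & B) <-> (C & C)) = 1 − 0.342 = 0.658
B <-> ~(((~C & B) & B) <-> (C & C)) = 1 − |0.571 − 0.658| = 1 − 0.087 = 0.913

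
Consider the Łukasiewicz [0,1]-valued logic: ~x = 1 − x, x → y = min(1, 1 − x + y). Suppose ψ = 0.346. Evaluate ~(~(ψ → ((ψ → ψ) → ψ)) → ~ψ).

ψ → ψ = min(1, 1 − 0.346 + 0.346) = min(1, 1.000) = 1.000
(ψ → ψ) → ψ = min(1, 1 − 1.000 + 0.346) = min(1, 0.346) = 0.346
ψ → ((ψ → ψ) → ψ) = min(1, 1 − 0.346 + 0.346) = min(1, 1.000) = 1.000
~(ψ → ((ψ → ψ) → ψ)) = 1 − 1.000 = 0.000
~ψ = 1 − 0.346 = 0.654
~(ψ → ((ψ → ψ) → ψ)) → ~ψ = min(1, 1 − 0.000 + 0.654) = min(1, 1.654) = 1.000
~(~(ψ → ((ψ → ψ) → ψ)) → ~ψ) = 1 − 1.000 = 0.000

0.000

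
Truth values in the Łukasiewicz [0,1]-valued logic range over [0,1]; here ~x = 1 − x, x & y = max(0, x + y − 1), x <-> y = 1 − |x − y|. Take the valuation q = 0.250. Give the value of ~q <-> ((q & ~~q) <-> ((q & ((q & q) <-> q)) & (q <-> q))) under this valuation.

0.750

~q = 1 − 0.250 = 0.750
~~q = 1 − 0.750 = 0.250
q & ~~q = max(0, 0.250 + 0.250 − 1) = max(0, -0.500) = 0.000
q & q = max(0, 0.250 + 0.250 − 1) = max(0, -0.500) = 0.000
(q & q) <-> q = 1 − |0.000 − 0.250| = 1 − 0.250 = 0.750
q & ((q & q) <-> q) = max(0, 0.250 + 0.750 − 1) = max(0, 0.000) = 0.000
q <-> q = 1 − |0.250 − 0.250| = 1 − 0.000 = 1.000
(q & ((q & q) <-> q)) & (q <-> q) = max(0, 0.000 + 1.000 − 1) = max(0, 0.000) = 0.000
(q & ~~q) <-> ((q & ((q & q) <-> q)) & (q <-> q)) = 1 − |0.000 − 0.000| = 1 − 0.000 = 1.000
~q <-> ((q & ~~q) <-> ((q & ((q & q) <-> q)) & (q <-> q))) = 1 − |0.750 − 1.000| = 1 − 0.250 = 0.750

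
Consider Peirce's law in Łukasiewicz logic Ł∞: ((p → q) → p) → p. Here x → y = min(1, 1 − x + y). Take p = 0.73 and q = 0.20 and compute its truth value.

0.73

p → q = min(1, 1 − 0.73 + 0.20) = min(1, 0.47) = 0.47
(p → q) → p = min(1, 1 − 0.47 + 0.73) = min(1, 1.26) = 1.00
((p → q) → p) → p = min(1, 1 − 1.00 + 0.73) = min(1, 0.73) = 0.73
(The value 0.73 < 1 shows this instance is not satisfied; not a Ł∞-tautology in general.)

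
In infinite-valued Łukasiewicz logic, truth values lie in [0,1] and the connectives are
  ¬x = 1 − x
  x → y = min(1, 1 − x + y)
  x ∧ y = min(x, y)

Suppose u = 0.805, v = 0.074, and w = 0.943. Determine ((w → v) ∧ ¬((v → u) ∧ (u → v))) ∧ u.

w → v = min(1, 1 − 0.943 + 0.074) = min(1, 0.131) = 0.131
v → u = min(1, 1 − 0.074 + 0.805) = min(1, 1.731) = 1.000
u → v = min(1, 1 − 0.805 + 0.074) = min(1, 0.269) = 0.269
(v → u) ∧ (u → v) = min(1.000, 0.269) = 0.269
¬((v → u) ∧ (u → v)) = 1 − 0.269 = 0.731
(w → v) ∧ ¬((v → u) ∧ (u → v)) = min(0.131, 0.731) = 0.131
((w → v) ∧ ¬((v → u) ∧ (u → v))) ∧ u = min(0.131, 0.805) = 0.131

0.131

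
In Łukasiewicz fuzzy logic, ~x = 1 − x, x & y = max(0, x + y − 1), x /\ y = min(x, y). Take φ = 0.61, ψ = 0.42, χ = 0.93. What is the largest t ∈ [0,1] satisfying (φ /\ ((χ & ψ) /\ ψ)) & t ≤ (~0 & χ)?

χ & ψ = max(0, 0.93 + 0.42 − 1) = max(0, 0.35) = 0.35
(χ & ψ) /\ ψ = min(0.35, 0.42) = 0.35
φ /\ ((χ & ψ) /\ ψ) = min(0.61, 0.35) = 0.35
So the left factor is φ /\ ((χ & ψ) /\ ψ) = 0.35.
~0 = 1 − 0.00 = 1.00
~0 & χ = max(0, 1.00 + 0.93 − 1) = max(0, 0.93) = 0.93
So the right-hand bound is ~0 & χ = 0.93.
The residuum of the Łukasiewicz t-norm gives the supremum: min(1, 1 − 0.35 + 0.93).
1 − 0.35 + 0.93 = 1.58, so t = min(1, 1.58) = 1.00.
Check: 0.35 & 1.00 = max(0, 0.35) = 0.35 ≤ 0.93.

1.00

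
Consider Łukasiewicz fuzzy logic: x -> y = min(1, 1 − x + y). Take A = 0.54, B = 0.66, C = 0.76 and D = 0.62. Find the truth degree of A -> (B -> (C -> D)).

C -> D = min(1, 1 − 0.76 + 0.62) = min(1, 0.86) = 0.86
B -> (C -> D) = min(1, 1 − 0.66 + 0.86) = min(1, 1.20) = 1.00
A -> (B -> (C -> D)) = min(1, 1 − 0.54 + 1.00) = min(1, 1.46) = 1.00

1.00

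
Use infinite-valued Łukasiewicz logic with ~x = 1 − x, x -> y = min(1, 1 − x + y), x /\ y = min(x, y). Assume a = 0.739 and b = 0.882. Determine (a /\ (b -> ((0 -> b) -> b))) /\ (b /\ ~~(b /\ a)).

0 -> b = min(1, 1 − 0.000 + 0.882) = min(1, 1.882) = 1.000
(0 -> b) -> b = min(1, 1 − 1.000 + 0.882) = min(1, 0.882) = 0.882
b -> ((0 -> b) -> b) = min(1, 1 − 0.882 + 0.882) = min(1, 1.000) = 1.000
a /\ (b -> ((0 -> b) -> b)) = min(0.739, 1.000) = 0.739
b /\ a = min(0.882, 0.739) = 0.739
~(b /\ a) = 1 − 0.739 = 0.261
~~(b /\ a) = 1 − 0.261 = 0.739
b /\ ~~(b /\ a) = min(0.882, 0.739) = 0.739
(a /\ (b -> ((0 -> b) -> b))) /\ (b /\ ~~(b /\ a)) = min(0.739, 0.739) = 0.739

0.739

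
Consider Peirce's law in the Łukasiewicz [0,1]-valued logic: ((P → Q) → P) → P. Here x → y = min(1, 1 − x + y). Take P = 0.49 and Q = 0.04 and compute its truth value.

P → Q = min(1, 1 − 0.49 + 0.04) = min(1, 0.55) = 0.55
(P → Q) → P = min(1, 1 − 0.55 + 0.49) = min(1, 0.94) = 0.94
((P → Q) → P) → P = min(1, 1 − 0.94 + 0.49) = min(1, 0.55) = 0.55
(The value 0.55 < 1 shows this instance is not satisfied; not a Ł∞-tautology in general.)

0.55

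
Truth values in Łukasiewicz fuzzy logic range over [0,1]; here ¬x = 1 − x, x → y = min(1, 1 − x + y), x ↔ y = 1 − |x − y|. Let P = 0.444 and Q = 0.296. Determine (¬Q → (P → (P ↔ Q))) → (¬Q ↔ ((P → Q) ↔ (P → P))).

¬Q = 1 − 0.296 = 0.704
P ↔ Q = 1 − |0.444 − 0.296| = 1 − 0.148 = 0.852
P → (P ↔ Q) = min(1, 1 − 0.444 + 0.852) = min(1, 1.408) = 1.000
¬Q → (P → (P ↔ Q)) = min(1, 1 − 0.704 + 1.000) = min(1, 1.296) = 1.000
P → Q = min(1, 1 − 0.444 + 0.296) = min(1, 0.852) = 0.852
P → P = min(1, 1 − 0.444 + 0.444) = min(1, 1.000) = 1.000
(P → Q) ↔ (P → P) = 1 − |0.852 − 1.000| = 1 − 0.148 = 0.852
¬Q ↔ ((P → Q) ↔ (P → P)) = 1 − |0.704 − 0.852| = 1 − 0.148 = 0.852
(¬Q → (P → (P ↔ Q))) → (¬Q ↔ ((P → Q) ↔ (P → P))) = min(1, 1 − 1.000 + 0.852) = min(1, 0.852) = 0.852

0.852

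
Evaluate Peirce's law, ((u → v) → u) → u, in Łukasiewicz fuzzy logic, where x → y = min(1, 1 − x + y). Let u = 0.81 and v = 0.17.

u → v = min(1, 1 − 0.81 + 0.17) = min(1, 0.36) = 0.36
(u → v) → u = min(1, 1 − 0.36 + 0.81) = min(1, 1.45) = 1.00
((u → v) → u) → u = min(1, 1 − 1.00 + 0.81) = min(1, 0.81) = 0.81
(The value 0.81 < 1 shows this instance is not satisfied; not a Ł∞-tautology in general.)

0.81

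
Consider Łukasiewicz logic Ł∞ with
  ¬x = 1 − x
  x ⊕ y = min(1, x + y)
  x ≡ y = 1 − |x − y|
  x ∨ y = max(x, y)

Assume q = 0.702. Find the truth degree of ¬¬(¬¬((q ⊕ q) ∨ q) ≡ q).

q ⊕ q = min(1, 0.702 + 0.702) = min(1, 1.404) = 1.000
(q ⊕ q) ∨ q = max(1.000, 0.702) = 1.000
¬((q ⊕ q) ∨ q) = 1 − 1.000 = 0.000
¬¬((q ⊕ q) ∨ q) = 1 − 0.000 = 1.000
¬¬((q ⊕ q) ∨ q) ≡ q = 1 − |1.000 − 0.702| = 1 − 0.298 = 0.702
¬(¬¬((q ⊕ q) ∨ q) ≡ q) = 1 − 0.702 = 0.298
¬¬(¬¬((q ⊕ q) ∨ q) ≡ q) = 1 − 0.298 = 0.702

0.702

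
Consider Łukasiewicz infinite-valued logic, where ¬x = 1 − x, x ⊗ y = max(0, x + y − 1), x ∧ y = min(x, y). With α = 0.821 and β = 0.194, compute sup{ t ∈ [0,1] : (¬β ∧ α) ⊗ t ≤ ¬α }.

0.373

¬β = 1 − 0.194 = 0.806
¬β ∧ α = min(0.806, 0.821) = 0.806
So the left factor is ¬β ∧ α = 0.806.
¬α = 1 − 0.821 = 0.179
So the right-hand bound is ¬α = 0.179.
The residuum of the Łukasiewicz t-norm gives the supremum: min(1, 1 − 0.806 + 0.179).
1 − 0.806 + 0.179 = 0.373, so t = min(1, 0.373) = 0.373.
Check: 0.806 ⊗ 0.373 = max(0, 0.179) = 0.179 ≤ 0.179.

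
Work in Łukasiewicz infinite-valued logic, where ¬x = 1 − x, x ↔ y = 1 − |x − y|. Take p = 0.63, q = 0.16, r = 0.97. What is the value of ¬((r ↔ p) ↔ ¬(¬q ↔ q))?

0.02

r ↔ p = 1 − |0.97 − 0.63| = 1 − 0.34 = 0.66
¬q = 1 − 0.16 = 0.84
¬q ↔ q = 1 − |0.84 − 0.16| = 1 − 0.68 = 0.32
¬(¬q ↔ q) = 1 − 0.32 = 0.68
(r ↔ p) ↔ ¬(¬q ↔ q) = 1 − |0.66 − 0.68| = 1 − 0.02 = 0.98
¬((r ↔ p) ↔ ¬(¬q ↔ q)) = 1 − 0.98 = 0.02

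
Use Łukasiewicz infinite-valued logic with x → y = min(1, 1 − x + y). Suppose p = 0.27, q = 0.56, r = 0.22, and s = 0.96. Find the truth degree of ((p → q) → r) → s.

p → q = min(1, 1 − 0.27 + 0.56) = min(1, 1.29) = 1.00
(p → q) → r = min(1, 1 − 1.00 + 0.22) = min(1, 0.22) = 0.22
((p → q) → r) → s = min(1, 1 − 0.22 + 0.96) = min(1, 1.74) = 1.00

1.00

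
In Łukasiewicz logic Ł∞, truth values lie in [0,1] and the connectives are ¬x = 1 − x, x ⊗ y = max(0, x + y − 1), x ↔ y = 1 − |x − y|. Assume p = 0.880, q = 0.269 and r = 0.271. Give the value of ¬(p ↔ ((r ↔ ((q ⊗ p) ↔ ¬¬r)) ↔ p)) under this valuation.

q ⊗ p = max(0, 0.269 + 0.880 − 1) = max(0, 0.149) = 0.149
¬r = 1 − 0.271 = 0.729
¬¬r = 1 − 0.729 = 0.271
(q ⊗ p) ↔ ¬¬r = 1 − |0.149 − 0.271| = 1 − 0.122 = 0.878
r ↔ ((q ⊗ p) ↔ ¬¬r) = 1 − |0.271 − 0.878| = 1 − 0.607 = 0.393
(r ↔ ((q ⊗ p) ↔ ¬¬r)) ↔ p = 1 − |0.393 − 0.880| = 1 − 0.487 = 0.513
p ↔ ((r ↔ ((q ⊗ p) ↔ ¬¬r)) ↔ p) = 1 − |0.880 − 0.513| = 1 − 0.367 = 0.633
¬(p ↔ ((r ↔ ((q ⊗ p) ↔ ¬¬r)) ↔ p)) = 1 − 0.633 = 0.367

0.367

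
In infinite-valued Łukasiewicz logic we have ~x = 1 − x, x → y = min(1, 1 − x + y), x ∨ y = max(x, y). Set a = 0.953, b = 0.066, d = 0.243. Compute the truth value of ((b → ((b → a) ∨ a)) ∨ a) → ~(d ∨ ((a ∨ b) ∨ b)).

0.047

b → a = min(1, 1 − 0.066 + 0.953) = min(1, 1.887) = 1.000
(b → a) ∨ a = max(1.000, 0.953) = 1.000
b → ((b → a) ∨ a) = min(1, 1 − 0.066 + 1.000) = min(1, 1.934) = 1.000
(b → ((b → a) ∨ a)) ∨ a = max(1.000, 0.953) = 1.000
a ∨ b = max(0.953, 0.066) = 0.953
(a ∨ b) ∨ b = max(0.953, 0.066) = 0.953
d ∨ ((a ∨ b) ∨ b) = max(0.243, 0.953) = 0.953
~(d ∨ ((a ∨ b) ∨ b)) = 1 − 0.953 = 0.047
((b → ((b → a) ∨ a)) ∨ a) → ~(d ∨ ((a ∨ b) ∨ b)) = min(1, 1 − 1.000 + 0.047) = min(1, 0.047) = 0.047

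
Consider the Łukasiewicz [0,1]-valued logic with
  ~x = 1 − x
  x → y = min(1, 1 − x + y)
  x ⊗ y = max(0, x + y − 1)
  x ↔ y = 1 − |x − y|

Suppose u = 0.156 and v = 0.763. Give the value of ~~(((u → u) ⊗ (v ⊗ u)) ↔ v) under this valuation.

u → u = min(1, 1 − 0.156 + 0.156) = min(1, 1.000) = 1.000
v ⊗ u = max(0, 0.763 + 0.156 − 1) = max(0, -0.081) = 0.000
(u → u) ⊗ (v ⊗ u) = max(0, 1.000 + 0.000 − 1) = max(0, 0.000) = 0.000
((u → u) ⊗ (v ⊗ u)) ↔ v = 1 − |0.000 − 0.763| = 1 − 0.763 = 0.237
~(((u → u) ⊗ (v ⊗ u)) ↔ v) = 1 − 0.237 = 0.763
~~(((u → u) ⊗ (v ⊗ u)) ↔ v) = 1 − 0.763 = 0.237

0.237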